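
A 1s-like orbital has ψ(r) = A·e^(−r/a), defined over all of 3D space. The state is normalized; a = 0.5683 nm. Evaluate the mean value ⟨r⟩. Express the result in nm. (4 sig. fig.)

⟨r⟩ ≈ 0.8525 nm

⟨r⟩ = ∫ r |ψ|² 4πr² dr over the full domain.
Since the A² factors cancel between numerator and denominator, ⟨r⟩ = 3·a/2.
Putting a = 0.5683 gives 0.85245.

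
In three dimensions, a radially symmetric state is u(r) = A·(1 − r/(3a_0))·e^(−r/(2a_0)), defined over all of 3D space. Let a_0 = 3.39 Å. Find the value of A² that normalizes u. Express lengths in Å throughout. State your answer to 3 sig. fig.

Require ∫ |u|² 4πr² dr = 1 over the whole domain.
In 3D with spherical symmetry the volume element is 4πr² dr.
Using ∫₀^∞ rⁿ e^(−αr) dr = n!/αⁿ⁺¹, with u = A·(1 − r/(3a_0))·e^(−r/(2a_0)), the integral evaluates to A²·[8·π·a_0^3/3].
Setting this equal to 1 gives A² = 1/(8·π·a_0^3/3).
Plugging in a_0 = 3.39 yields A = 0.05535.

A^2 ≈ 0.00306 Å^(-3)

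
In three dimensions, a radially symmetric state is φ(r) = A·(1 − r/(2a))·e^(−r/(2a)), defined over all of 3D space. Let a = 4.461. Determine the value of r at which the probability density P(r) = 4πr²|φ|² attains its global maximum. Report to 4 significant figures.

Differentiate P(r) = 4πr²|φ|² with respect to r and set to zero.
This gives r = a·(√(5) + 3).
With a = 4.461, the most probable radial distance is 23.358.

r ≈ 23.36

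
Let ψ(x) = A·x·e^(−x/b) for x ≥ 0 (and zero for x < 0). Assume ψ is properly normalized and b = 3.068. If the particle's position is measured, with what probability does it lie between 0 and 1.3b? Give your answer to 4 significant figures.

|ψ|² is the probability density, so P = ∫_{0}^{1.3b} |ψ|² dx.
The normalization integral ∫|ψ|²dx over the whole domain equals b^3/4·A², and A² cancels in the ratio.
In terms of u = x/b (A² and the length scale cancel between numerator and denominator), P = [∫_{0}^{1.3} u^2·e^(-2·u) du] / [∫_{0}^{∞} u^2·e^(-2·u) du].
Using ∫ u^2·e^(-2·u) du = -(2·u^2 + 2·u + 1)·e^(-2·u)/4, the numerator is 1/4 - 349·e^(-13/5)/200 and the denominator is 1/4.
The result is P = 0.48157.

P ≈ 0.4816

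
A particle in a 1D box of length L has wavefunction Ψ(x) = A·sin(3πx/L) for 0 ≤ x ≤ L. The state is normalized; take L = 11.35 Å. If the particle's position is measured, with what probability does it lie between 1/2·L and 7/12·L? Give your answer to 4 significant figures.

The probability is P = ∫ |Ψ|² dx over [1/2·L, 7/12·L].
With A² fixed by ∫|Ψ|² = 1, i.e. A² = (L/2)^(−1), substitute and integrate.
Let u = x/L; then A² and the length scale cancel, so P = ∫_{1/2}^{7/12} sin(3·π·u)^2 du ÷ ∫_{0}^{1} sin(3·π·u)^2 du.
With ∫ sin(3·π·u)^2 du = u/2 - sin(6·π·u)/(12·π) + C, the region integral is 1/(12·π) + 1/24 and the full one is 1/2.
This works out to P = (2 + π)/(12·π).

P ≈ 0.1364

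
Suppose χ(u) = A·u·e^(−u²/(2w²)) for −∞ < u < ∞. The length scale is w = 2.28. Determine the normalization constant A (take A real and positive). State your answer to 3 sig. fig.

We need A² ∫|f|² du = 1, taking the integral from −∞ to ∞.
Using the Gaussian integral ∫_{−∞}^{∞} e^(−αu²) du = √(π/α), ∫|χ|² du = A²·(√(π)·w^3/2).
So A² = (√(π)·w^3/2)^(−1).
Plugging in w = 2.28 yields A = 0.3085.

A ≈ 0.309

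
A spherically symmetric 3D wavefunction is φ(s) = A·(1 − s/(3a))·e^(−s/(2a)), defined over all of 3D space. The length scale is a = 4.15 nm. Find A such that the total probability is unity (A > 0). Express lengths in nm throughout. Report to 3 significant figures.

A ≈ 0.0409 nm^(-3/2)

Normalization requires ∫|φ|² 4πs² ds = 1, integrated from 0 to ∞.
Using ∫₀^∞ sⁿ e^(−αs) ds = n!/αⁿ⁺¹, ∫|φ|² 4πs² ds = A²·(8·π·a^3/3).
So A² = (8·π·a^3/3)^(−1).
With a = 4.15: A² = 0.001670 and A = 0.04087.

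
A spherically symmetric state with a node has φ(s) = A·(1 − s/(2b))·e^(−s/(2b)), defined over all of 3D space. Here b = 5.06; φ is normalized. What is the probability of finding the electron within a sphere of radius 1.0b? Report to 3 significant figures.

P ≈ 0.0343

P = ∫ |φ|² 4πs² ds over s ≤ 1.0b.
A² is fixed by ∫₀^∞ 4πs²|φ|² ds = 1, i.e. A² = (8·π·b^3)^(−1).
In terms of u = s/b (A², 4π and the length scale all cancel between numerator and denominator), P = [∫_{0}^{1.0} u^2·(1 - u/2)^2·e^(-u) du] / [∫_{0}^{∞} u^2·(1 - u/2)^2·e^(-u) du].
With ∫ u^2·(1 - u/2)^2·e^(-u) du = -(u^4/4 + u^2 + 2·u + 2)·e^(-u) + C, the region integral is 2 - 21·e^(-1)/4 and the full one is 2.
Taking the ratio yields P = 0.03432.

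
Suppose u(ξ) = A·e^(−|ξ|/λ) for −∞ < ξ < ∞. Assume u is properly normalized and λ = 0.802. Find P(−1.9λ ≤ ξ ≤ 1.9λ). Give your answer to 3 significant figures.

P ≈ 0.978

The probability is P = ∫ |u|² dξ over [−1.9λ, 1.9λ].
The normalization integral ∫|u|²dξ over the whole domain equals λ·A², and A² cancels in the ratio.
Both integrals are even about ξ = 0, so only the ξ ≥ 0 halves are needed (the factors of 2 cancel). In terms of t = ξ/λ (A² and the length scale cancel between numerator and denominator), P = [∫_{0}^{1.9} e^(-2·t) dt] / [∫_{0}^{∞} e^(-2·t) dt].
With ∫ e^(-2·t) dt = -e^(-2·t)/2 + C, the region integral is 1/2 - e^(-19/5)/2 and the full one is 1/2.
This works out to P = 0.9776.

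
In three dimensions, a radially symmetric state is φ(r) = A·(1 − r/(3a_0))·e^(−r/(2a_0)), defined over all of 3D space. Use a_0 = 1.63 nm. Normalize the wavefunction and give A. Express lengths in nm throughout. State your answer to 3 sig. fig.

Require ∫ |φ|² 4πr² dr = 1 over the whole domain.
In 3D with spherical symmetry the volume element is 4πr² dr.
Using ∫₀^∞ rⁿ e^(−αr) dr = n!/αⁿ⁺¹, with φ = A·(1 − r/(3a_0))·e^(−r/(2a_0)), the integral evaluates to A²·[8·π·a_0^3/3].
So A² = (8·π·a_0^3/3)^(−1).
With a_0 = 1.63: A² = 0.02756 and A = 0.1660.

A ≈ 0.166 nm^(-3/2)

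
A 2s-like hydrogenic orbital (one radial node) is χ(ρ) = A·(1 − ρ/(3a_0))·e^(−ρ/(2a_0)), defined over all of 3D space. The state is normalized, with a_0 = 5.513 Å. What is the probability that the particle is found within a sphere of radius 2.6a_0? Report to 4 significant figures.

Integrate the radial probability density 4πρ²|χ|² over ρ ≤ 2.6a_0.
The full normalization integral is A²·[8·π·a_0^3/3] = 1, fixing A².
Let u = ρ/a_0; then A², 4π and the length scale all cancel, so P = ∫_{0}^{2.6} u^2·(1 - u/3)^2·e^(-u) du ÷ ∫_{0}^{∞} u^2·(1 - u/3)^2·e^(-u) du.
An antiderivative of u^2·(1 - u/3)^2·e^(-u) is (-u^4 + 2·u^3 - 3·u^2 - 6·u - 6)·e^(-u)/9; evaluating from 0 to 2.6 gives ≈ 0.234018, while the full integral is 2/3.
Taking the ratio yields P = 0.35103.

P ≈ 0.3510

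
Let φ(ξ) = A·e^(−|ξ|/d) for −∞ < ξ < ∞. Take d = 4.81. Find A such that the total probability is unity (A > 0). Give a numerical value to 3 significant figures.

A ≈ 0.456

Require ∫ |φ|² dξ = 1 over the whole domain.
Recall ∫₀^∞ ξ^m e^(−ξ/β) dξ = m!·β^(m+1), ∫|φ|² dξ = A²·(d).
Plugging in d = 4.81 yields A = 0.4560.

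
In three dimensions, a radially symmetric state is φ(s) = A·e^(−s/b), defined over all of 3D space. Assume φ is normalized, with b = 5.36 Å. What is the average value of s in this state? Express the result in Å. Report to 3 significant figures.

By definition ⟨s⟩ = ∫ s |φ(s)|² 4πs² ds.
Using ∫₀^∞ sⁿ e^(−αs) ds = n!/αⁿ⁺¹, the ratio of the moment integral to the normalization integral gives ⟨s⟩ = 3·b/2.
With b = 5.36, ⟨s⟩ = 8.040.

⟨s⟩ ≈ 8.04 Å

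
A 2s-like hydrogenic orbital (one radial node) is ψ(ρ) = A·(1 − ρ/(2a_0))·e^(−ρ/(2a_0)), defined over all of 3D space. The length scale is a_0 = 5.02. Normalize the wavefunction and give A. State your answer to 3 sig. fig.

Require ∫ |ψ|² 4πρ² dρ = 1 over the whole domain.
With ∫₀^∞ ρ^4 e^(−αρ) dρ = 4!/α^5, ∫|ψ|² 4πρ² dρ = A²·(8·π·a_0^3).
Hence A² = 1/[8·π·a_0^3].
Plugging in a_0 = 5.02 yields A = 0.01773.

A ≈ 0.0177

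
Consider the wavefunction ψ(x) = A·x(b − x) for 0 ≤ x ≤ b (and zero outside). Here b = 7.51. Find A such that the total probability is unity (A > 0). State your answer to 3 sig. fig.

The normalization condition is ∫|ψ|² dx = 1 from 0 to b.
Expanding the polynomial and integrating term by term, the integral (without the A² prefactor) comes out to b^5/30.
Hence A² = 1/[b^5/30].
Substituting b = 7.51 gives A² = 0.001256, so A = 0.03544.

A ≈ 0.0354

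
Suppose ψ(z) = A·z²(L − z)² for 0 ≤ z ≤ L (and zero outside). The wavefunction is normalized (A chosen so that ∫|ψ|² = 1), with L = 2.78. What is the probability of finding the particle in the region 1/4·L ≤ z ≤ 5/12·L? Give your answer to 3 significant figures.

|ψ|² is the probability density, so P = ∫_{1/4·L}^{5/12·L} |ψ|² dz.
Since A² = 1/(L^9/630), this is the region integral divided by the full normalization integral.
In terms of u = z/L (A² and the length scale cancel between numerator and denominator), P = [∫_{1/4}^{5/12} u^4·(1 - u)^4 du] / [∫_{0}^{1} u^4·(1 - u)^4 du].
With ∫ u^4·(1 - u)^4 du = u^5·(70·u^4 - 315·u^3 + 540·u^2 - 420·u + 126)/630 + C, the region integral is ≈ 0.00040223 and the full one is 1/630.
Evaluating gives P = 0.2534.

P ≈ 0.253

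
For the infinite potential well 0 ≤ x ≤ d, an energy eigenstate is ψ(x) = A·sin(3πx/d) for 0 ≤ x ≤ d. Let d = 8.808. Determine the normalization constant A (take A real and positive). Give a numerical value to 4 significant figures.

A ≈ 0.4765

Normalization requires ∫|ψ|² dx = 1, integrated from 0 to d.
∫|ψ|² dx = A²·(d/2).
Plugging in d = 8.808 yields A = 0.47651.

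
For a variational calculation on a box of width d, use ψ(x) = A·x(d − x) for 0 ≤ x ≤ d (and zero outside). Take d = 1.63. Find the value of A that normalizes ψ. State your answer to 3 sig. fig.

A ≈ 1.61

Require ∫ |ψ|² dx = 1 over the whole domain.
The integral (without the A² prefactor) comes out to d^5/30.
So A² = (d^5/30)^(−1).
Plugging in d = 1.63 yields A = 1.615.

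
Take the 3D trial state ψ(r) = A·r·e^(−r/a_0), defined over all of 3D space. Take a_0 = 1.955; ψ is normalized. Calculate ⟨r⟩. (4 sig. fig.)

⟨r⟩ ≈ 4.888

By definition ⟨r⟩ = ∫ r |ψ(r)|² 4πr² dr.
Since the A² factors cancel between numerator and denominator, ⟨r⟩ = 5·a_0/2.
Putting a_0 = 1.955 gives 4.8875.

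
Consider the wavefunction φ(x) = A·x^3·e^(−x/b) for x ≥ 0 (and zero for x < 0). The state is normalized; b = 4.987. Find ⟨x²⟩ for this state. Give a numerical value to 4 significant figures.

⟨x^2⟩ ≈ 348.2

The expectation value is the |φ|²-weighted average of x^2: ∫ x^2|φ|² dx.
Using ∫₀^∞ xⁿ e^(−αx) dx = n!/αⁿ⁺¹, evaluating both integrals, ⟨x²⟩ = 14·b^2.
With b = 4.987, ⟨x^2⟩ = 348.18.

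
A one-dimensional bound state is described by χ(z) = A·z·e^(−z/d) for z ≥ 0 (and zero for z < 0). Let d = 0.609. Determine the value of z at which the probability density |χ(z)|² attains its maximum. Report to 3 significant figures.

The maximum of |χ(z)|² occurs where its derivative vanishes.
Solving yields z = d.
With d = 0.609, the most probable position is 0.6090.

z ≈ 0.609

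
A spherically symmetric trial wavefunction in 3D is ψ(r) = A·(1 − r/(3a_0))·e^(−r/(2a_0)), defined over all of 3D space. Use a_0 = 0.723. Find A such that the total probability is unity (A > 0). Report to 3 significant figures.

We need A² ∫|f|² 4πr² dr = 1, taking the integral from 0 to ∞.
(Spherical symmetry: dV = 4πr² dr.)
With ∫₀^∞ r^4 e^(−αr) dr = 4!/α^5, carrying out the integral gives A² · 8·π·a_0^3/3.
Setting this equal to 1 gives A² = 1/(8·π·a_0^3/3).
Plugging in a_0 = 0.723 yields A = 0.5620.

A ≈ 0.562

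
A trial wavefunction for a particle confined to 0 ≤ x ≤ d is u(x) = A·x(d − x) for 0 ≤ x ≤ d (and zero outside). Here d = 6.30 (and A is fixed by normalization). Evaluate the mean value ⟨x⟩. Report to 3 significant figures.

⟨x⟩ ≈ 3.15

The expectation value is the |u|²-weighted average of x: ∫ x|u|² dx.
The ratio of the moment integral to the normalization integral gives ⟨x⟩ = d/2.
With d = 6.30, ⟨x⟩ = 3.150.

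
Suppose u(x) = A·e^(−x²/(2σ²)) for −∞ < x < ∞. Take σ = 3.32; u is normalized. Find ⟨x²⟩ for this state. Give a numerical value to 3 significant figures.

⟨x^2⟩ ≈ 5.51

⟨x²⟩ = ∫ x^2 |u|² dx over the full domain.
Using the Gaussian integral ∫_{−∞}^{∞} e^(−αx²) dx = √(π/α), since the A² factors cancel between numerator and denominator, ⟨x²⟩ = σ^2/2.
With σ = 3.32, ⟨x^2⟩ = 5.511.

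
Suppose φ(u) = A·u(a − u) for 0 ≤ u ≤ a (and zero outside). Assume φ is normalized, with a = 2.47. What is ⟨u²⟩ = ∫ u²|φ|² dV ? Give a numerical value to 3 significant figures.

⟨u²⟩ = ∫ u^2 |φ|² du over the full domain.
Expanding the polynomial and integrating term by term, since the A² factors cancel between numerator and denominator, ⟨u²⟩ = 2·a^2/7.
Putting a = 2.47 gives 1.743.

⟨u^2⟩ ≈ 1.74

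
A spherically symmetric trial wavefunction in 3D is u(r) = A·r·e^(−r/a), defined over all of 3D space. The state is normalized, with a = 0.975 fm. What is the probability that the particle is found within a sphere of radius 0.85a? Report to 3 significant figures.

P = ∫ |u|² 4πr² dr over r ≤ 0.85a.
Normalization gives A² = 1/(3·π·a^5).
In terms of t = r/a (A², 4π and the length scale all cancel between numerator and denominator), P = [∫_{0}^{0.85} t^4·e^(-2·t) dt] / [∫_{0}^{∞} t^4·e^(-2·t) dt].
An antiderivative of t^4·e^(-2·t) is -(t^4/2 + t^3 + 3·t^2/2 + 3·t/2 + 3/4)·e^(-2·t); evaluating from 0 to 0.85 gives ≈ 0.022211, while the full integral is 3/4.
This evaluates to P = 0.02961.

P ≈ 0.0296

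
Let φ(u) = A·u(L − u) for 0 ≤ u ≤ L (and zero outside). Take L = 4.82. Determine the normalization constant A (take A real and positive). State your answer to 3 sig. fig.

A ≈ 0.107

Normalization requires ∫|φ|² du = 1, integrated from 0 to L.
Expanding the polynomial and integrating term by term, ∫|φ|² du = A²·(L^5/30).
Hence A² = 1/[L^5/30].
Plugging in L = 4.82 yields A = 0.1074.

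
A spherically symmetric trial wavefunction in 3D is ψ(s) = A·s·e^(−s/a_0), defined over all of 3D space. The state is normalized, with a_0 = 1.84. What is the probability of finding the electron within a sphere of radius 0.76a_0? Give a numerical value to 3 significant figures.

P ≈ 0.0195

P = ∫ |ψ|² 4πs² ds over s ≤ 0.76a_0.
Normalization gives A² = 1/(3·π·a_0^5).
In terms of u = s/a_0 (A², 4π and the length scale all cancel between numerator and denominator), P = [∫_{0}^{0.76} u^4·e^(-2·u) du] / [∫_{0}^{∞} u^4·e^(-2·u) du].
An antiderivative of u^4·e^(-2·u) is -(u^4/2 + u^3 + 3·u^2/2 + 3·u/2 + 3/4)·e^(-2·u); evaluating from 0 to 0.76 gives ≈ 0.014650, while the full integral is 3/4.
This evaluates to P = 0.01953.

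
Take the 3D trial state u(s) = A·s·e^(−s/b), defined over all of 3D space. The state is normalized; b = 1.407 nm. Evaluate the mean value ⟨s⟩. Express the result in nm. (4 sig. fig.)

⟨s⟩ ≈ 3.518 nm

⟨s⟩ = ∫ s |u|² 4πs² ds over the full domain.
Using ∫₀^∞ sⁿ e^(−αs) ds = n!/αⁿ⁺¹, the ratio of the moment integral to the normalization integral gives ⟨s⟩ = 5·b/2.
With b = 1.407, ⟨s⟩ = 3.5175.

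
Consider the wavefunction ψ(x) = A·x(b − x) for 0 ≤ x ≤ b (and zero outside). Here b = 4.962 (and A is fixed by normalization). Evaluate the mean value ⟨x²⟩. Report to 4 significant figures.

The expectation value is the |ψ|²-weighted average of x^2: ∫ x^2|ψ|² dx.
Expanding the polynomial and integrating term by term, the ratio of the moment integral to the normalization integral gives ⟨x²⟩ = 2·b^2/7.
Putting b = 4.962 gives 7.0347.

⟨x^2⟩ ≈ 7.035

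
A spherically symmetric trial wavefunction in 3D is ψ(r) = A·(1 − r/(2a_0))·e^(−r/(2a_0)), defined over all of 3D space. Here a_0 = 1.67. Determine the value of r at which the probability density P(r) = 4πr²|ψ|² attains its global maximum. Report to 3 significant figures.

Set d/dr [P(r) = 4πr²|ψ|²] = 0 and solve for r > 0.
Solving yields r = a_0·(√(5) + 3).
With a_0 = 1.67, the most probable radial distance is 8.744.

r ≈ 8.74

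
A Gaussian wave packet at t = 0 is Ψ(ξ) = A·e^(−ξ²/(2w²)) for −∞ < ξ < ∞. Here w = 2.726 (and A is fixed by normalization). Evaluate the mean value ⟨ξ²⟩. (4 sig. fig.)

⟨ξ^2⟩ ≈ 3.716

The expectation value is the |Ψ|²-weighted average of ξ^2: ∫ ξ^2|Ψ|² dξ.
Differentiating ∫e^(−αξ²) dξ = √(π/α) under α to get the higher moments, the ratio of the moment integral to the normalization integral gives ⟨ξ²⟩ = w^2/2.
With w = 2.726, ⟨ξ^2⟩ = 3.7155.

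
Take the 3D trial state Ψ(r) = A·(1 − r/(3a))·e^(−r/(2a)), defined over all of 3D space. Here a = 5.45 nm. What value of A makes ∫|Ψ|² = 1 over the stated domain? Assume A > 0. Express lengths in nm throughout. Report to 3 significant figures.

Require ∫ |Ψ|² 4πr² dr = 1 over the whole domain.
The angular integral contributes 4π, leaving ∫₀^∞ r²|Ψ|² dr.
Using ∫₀^∞ rⁿ e^(−αr) dr = n!/αⁿ⁺¹, the integral (without the A² prefactor) comes out to 8·π·a^3/3.
So A² = (8·π·a^3/3)^(−1).
Plugging in a = 5.45 yields A = 0.02715.

A ≈ 0.0272 nm^(-3/2)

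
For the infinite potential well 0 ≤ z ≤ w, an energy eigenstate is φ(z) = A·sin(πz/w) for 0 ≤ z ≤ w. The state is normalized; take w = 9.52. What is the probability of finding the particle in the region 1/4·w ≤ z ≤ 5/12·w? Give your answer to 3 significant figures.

P ≈ 0.246

|φ|² is the probability density, so P = ∫_{1/4·w}^{5/12·w} |φ|² dz.
The normalization integral ∫|φ|²dz over the whole domain equals w/2·A², and A² cancels in the ratio.
Substituting u = z/w, A² and the length scale cancel in the ratio: P = ∫_{1/4}^{5/12} sin(π·u)^2 du / ∫_{0}^{1} sin(π·u)^2 du.
Using ∫ sin(π·u)^2 du = u/2 - sin(2·π·u)/(4·π), the numerator is 1/(8·π) + 1/12 and the denominator is 1/2.
The result is P = (3 + 2·π)/(12·π).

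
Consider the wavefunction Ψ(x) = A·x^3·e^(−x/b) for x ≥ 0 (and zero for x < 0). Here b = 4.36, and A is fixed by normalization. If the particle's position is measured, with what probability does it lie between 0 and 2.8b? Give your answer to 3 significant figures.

|Ψ|² is the probability density, so P = ∫_{0}^{2.8b} |Ψ|² dx.
The normalization integral ∫|Ψ|²dx over the whole domain equals 45·b^7/8·A², and A² cancels in the ratio.
Let u = x/b; then A² and the length scale cancel, so P = ∫_{0}^{2.8} u^6·e^(-2·u) du ÷ ∫_{0}^{∞} u^6·e^(-2·u) du.
With ∫ u^6·e^(-2·u) du = -(4·u^6 + 12·u^5 + 30·u^4 + 60·u^3 + 90·u^2 + 90·u + 45)·e^(-2·u)/8 + C, the region integral is ≈ 1.8548 and the full one is 45/8.
Taking the ratio, P = 0.3297.

P ≈ 0.330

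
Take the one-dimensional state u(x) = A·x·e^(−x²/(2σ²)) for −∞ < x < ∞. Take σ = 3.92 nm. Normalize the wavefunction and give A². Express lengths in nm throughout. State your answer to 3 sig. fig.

A^2 ≈ 0.0187 nm^(-3)

The normalization condition is ∫|u|² dx = 1 from −∞ to ∞.
The integral (without the A² prefactor) comes out to √(π)·σ^3/2.
With σ = 3.92: A² = 0.01873 and A = 0.1369.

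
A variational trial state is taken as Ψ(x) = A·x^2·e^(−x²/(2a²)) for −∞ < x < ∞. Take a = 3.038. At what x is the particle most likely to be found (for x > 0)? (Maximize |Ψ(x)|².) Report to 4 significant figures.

Differentiate |Ψ(x)|² with respect to x and set to zero.
Solving yields x = √(2)·a.
With a = 3.038, the value of x > 0 at which the probability density is greatest is 4.2964.

x ≈ 4.296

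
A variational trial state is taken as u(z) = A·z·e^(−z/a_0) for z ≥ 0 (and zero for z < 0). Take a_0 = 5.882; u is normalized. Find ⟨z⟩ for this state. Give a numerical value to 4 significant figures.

⟨z⟩ ≈ 8.823

By definition ⟨z⟩ = ∫ z |u(z)|² dz.
Using ∫₀^∞ zⁿ e^(−αz) dz = n!/αⁿ⁺¹, evaluating both integrals, ⟨z⟩ = 3·a_0/2.
With a_0 = 5.882, ⟨z⟩ = 8.8230.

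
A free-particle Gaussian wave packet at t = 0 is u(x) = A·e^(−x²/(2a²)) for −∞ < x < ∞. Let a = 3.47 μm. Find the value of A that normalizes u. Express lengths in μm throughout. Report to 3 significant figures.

A ≈ 0.403 μm^(-1/2)

The normalization condition is ∫|u|² dx = 1 from −∞ to ∞.
Carrying out the integral gives A² · √(π)·a.
Setting this equal to 1 gives A² = 1/(√(π)·a).
With a = 3.47: A² = 0.1626 and A = 0.4032.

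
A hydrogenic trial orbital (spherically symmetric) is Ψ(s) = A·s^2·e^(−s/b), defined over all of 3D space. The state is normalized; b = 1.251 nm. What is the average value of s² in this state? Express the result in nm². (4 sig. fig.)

⟨s²⟩ = ∫ s^2 |Ψ|² 4πs² ds over the full domain.
Using ∫₀^∞ sⁿ e^(−αs) ds = n!/αⁿ⁺¹, the ratio of the moment integral to the normalization integral gives ⟨s²⟩ = 14·b^2.
With b = 1.251, ⟨s^2⟩ = 21.910.

⟨s^2⟩ ≈ 21.91 nm^2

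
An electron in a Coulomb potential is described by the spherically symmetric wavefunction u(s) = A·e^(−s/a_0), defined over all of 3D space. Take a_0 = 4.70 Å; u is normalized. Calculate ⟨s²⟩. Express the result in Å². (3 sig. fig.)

⟨s²⟩ = ∫ s^2 |u|² 4πs² ds over the full domain.
Recall ∫₀^∞ s^m e^(−s/β) ds = m!·β^(m+1), evaluating both integrals, ⟨s²⟩ = 3·a_0^2.
Putting a_0 = 4.70 gives 66.27.

⟨s^2⟩ ≈ 66.3 Å^2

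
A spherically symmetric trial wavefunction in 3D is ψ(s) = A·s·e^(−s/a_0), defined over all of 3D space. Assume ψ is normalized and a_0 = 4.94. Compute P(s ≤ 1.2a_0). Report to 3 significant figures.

P = ∫ |ψ|² 4πs² ds over s ≤ 1.2a_0.
A² is fixed by ∫₀^∞ 4πs²|ψ|² ds = 1, i.e. A² = (3·π·a_0^5)^(−1).
Let u = s/a_0; then A², 4π and the length scale all cancel, so P = ∫_{0}^{1.2} u^4·e^(-2·u) du ÷ ∫_{0}^{∞} u^4·e^(-2·u) du.
An antiderivative of u^4·e^(-2·u) is -(u^4/2 + u^3 + 3·u^2/2 + 3·u/2 + 3/4)·e^(-2·u); evaluating from 0 to 1.2 gives ≈ 0.071901, while the full integral is 3/4.
This evaluates to P = 0.09587.

P ≈ 0.0959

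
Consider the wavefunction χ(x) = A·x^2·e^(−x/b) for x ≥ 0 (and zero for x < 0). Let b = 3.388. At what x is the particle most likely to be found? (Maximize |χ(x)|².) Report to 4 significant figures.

The maximum of |χ(x)|² occurs where its derivative vanishes.
Solving yields x = 2·b.
With b = 3.388, the most probable position is 6.7760.

x ≈ 6.776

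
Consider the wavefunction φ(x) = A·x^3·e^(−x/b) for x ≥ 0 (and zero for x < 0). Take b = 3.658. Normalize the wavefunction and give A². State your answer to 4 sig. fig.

A^2 ≈ 0.00002028

We need A² ∫|f|² dx = 1, taking the integral from 0 to ∞.
∫|φ|² dx = A²·(45·b^7/8).
So A² = (45·b^7/8)^(−1).
Substituting b = 3.658 gives A² = 0.000020285, so A = 0.0045039.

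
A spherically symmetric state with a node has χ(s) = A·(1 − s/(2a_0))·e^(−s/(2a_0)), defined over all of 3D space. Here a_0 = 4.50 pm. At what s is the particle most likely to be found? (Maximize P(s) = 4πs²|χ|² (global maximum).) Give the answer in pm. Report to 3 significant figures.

s ≈ 23.6 pm

The maximum of P(s) = 4πs²|χ|² occurs where its derivative vanishes.
This gives s = a_0·(√(5) + 3).
With a_0 = 4.50, the most probable radial distance is 23.56 pm.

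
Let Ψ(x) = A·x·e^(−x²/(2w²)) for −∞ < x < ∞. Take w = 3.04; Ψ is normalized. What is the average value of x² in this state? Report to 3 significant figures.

⟨x^2⟩ ≈ 13.9

⟨x²⟩ = ∫ x^2 |Ψ|² dx over the full domain.
Since the A² factors cancel between numerator and denominator, ⟨x²⟩ = 3·w^2/2.
With w = 3.04, ⟨x^2⟩ = 13.86.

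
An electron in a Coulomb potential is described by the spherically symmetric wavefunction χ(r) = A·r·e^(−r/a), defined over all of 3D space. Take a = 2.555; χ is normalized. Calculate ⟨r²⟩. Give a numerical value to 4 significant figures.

⟨r^2⟩ ≈ 48.96

By definition ⟨r²⟩ = ∫ r^2 |χ(r)|² 4πr² dr.
The ratio of the moment integral to the normalization integral gives ⟨r²⟩ = 15·a^2/2.
With a = 2.555, ⟨r^2⟩ = 48.960.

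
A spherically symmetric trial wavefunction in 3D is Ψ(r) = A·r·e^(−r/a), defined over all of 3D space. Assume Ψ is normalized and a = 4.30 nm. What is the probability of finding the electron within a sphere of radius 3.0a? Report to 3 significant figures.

With dV = 4πr²dr, the probability is ∫|Ψ|² dV over r ≤ 3.0a.
Normalization gives A² = 1/(3·π·a^5).
In terms of u = r/a (A², 4π and the length scale all cancel between numerator and denominator), P = [∫_{0}^{3.0} u^4·e^(-2·u) du] / [∫_{0}^{∞} u^4·e^(-2·u) du].
With ∫ u^4·e^(-2·u) du = -(u^4/2 + u^3 + 3·u^2/2 + 3·u/2 + 3/4)·e^(-2·u) + C, the region integral is 3/4 - 345·e^(-6)/4 and the full one is 3/4.
This evaluates to P = 0.7149.

P ≈ 0.715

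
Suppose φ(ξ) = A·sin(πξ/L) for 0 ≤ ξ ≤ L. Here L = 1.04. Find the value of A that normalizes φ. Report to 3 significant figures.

A ≈ 1.39

The normalization condition is ∫|φ|² dξ = 1 from 0 to L.
Using sin²θ = (1 − cos 2θ)/2, carrying out the integral gives A² · L/2.
Plugging in L = 1.04 yields A = 1.387.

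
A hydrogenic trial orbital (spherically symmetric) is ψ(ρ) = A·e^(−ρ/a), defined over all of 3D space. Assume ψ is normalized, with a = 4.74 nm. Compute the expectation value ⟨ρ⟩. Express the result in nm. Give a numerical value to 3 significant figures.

The expectation value is the |ψ|²-weighted average of ρ: ∫ ρ|ψ|² 4πρ² dρ.
Recall ∫₀^∞ ρ^m e^(−ρ/β) dρ = m!·β^(m+1), since the A² factors cancel between numerator and denominator, ⟨ρ⟩ = 3·a/2.
Putting a = 4.74 gives 7.110.

⟨ρ⟩ ≈ 7.11 nm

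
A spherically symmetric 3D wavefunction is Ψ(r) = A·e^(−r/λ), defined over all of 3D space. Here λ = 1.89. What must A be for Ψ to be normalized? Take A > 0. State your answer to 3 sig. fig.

A ≈ 0.217

Require ∫ |Ψ|² 4πr² dr = 1 over the whole domain.
In 3D with spherical symmetry the volume element is 4πr² dr.
The integral (without the A² prefactor) comes out to π·λ^3.
Plugging in λ = 1.89 yields A = 0.2171.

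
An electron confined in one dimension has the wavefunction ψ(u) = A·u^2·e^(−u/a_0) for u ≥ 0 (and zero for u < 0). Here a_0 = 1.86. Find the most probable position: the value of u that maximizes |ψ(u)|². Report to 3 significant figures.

u ≈ 3.72

Differentiate |ψ(u)|² with respect to u and set to zero.
Solving yields u = 2·a_0.
With a_0 = 1.86, the most probable position is 3.720.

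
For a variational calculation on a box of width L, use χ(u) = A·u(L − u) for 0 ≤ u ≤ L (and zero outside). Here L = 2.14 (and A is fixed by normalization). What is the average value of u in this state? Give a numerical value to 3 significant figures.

By definition ⟨u⟩ = ∫ u |χ(u)|² du.
Expanding the polynomial and integrating term by term, the ratio of the moment integral to the normalization integral gives ⟨u⟩ = L/2.
With L = 2.14, ⟨u⟩ = 1.070.

⟨u⟩ ≈ 1.07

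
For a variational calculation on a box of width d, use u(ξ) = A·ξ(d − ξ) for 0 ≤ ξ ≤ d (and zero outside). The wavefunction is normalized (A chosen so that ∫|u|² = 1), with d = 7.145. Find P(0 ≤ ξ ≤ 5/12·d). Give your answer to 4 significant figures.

P = ∫_{0}^{5/12·d} |u(ξ)|² dξ.
With A² fixed by ∫|u|² = 1, i.e. A² = (d^5/30)^(−1), substitute and integrate.
In terms of t = ξ/d (A² and the length scale cancel between numerator and denominator), P = [∫_{0}^{5/12} t^2·(1 - t)^2 dt] / [∫_{0}^{1} t^2·(1 - t)^2 dt].
With ∫ t^2·(1 - t)^2 dt = t^3·(6·t^2 - 15·t + 10)/30 + C, the region integral is ≈ 0.0115540 and the full one is 1/30.
This works out to P = 0.34662.

P ≈ 0.3466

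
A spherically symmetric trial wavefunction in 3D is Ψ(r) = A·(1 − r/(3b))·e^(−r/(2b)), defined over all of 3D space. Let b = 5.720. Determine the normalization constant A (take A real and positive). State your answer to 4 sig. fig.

A ≈ 0.02525

The normalization condition is ∫|Ψ|² 4πr² dr = 1 from 0 to ∞.
In 3D with spherical symmetry the volume element is 4πr² dr.
With Ψ = A·(1 − r/(3b))·e^(−r/(2b)), the integral evaluates to A²·[8·π·b^3/3].
Hence A² = 1/[8·π·b^3/3].
Plugging in b = 5.720 yields A = 0.025255.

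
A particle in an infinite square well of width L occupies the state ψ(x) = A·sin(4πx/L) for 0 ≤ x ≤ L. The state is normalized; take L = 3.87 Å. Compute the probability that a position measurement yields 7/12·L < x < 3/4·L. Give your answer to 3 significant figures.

The probability is P = ∫ |ψ|² dx over [7/12·L, 3/4·L].
Since A² = 1/(L/2), this is the region integral divided by the full normalization integral.
Let u = x/L; then A² and the length scale cancel, so P = ∫_{7/12}^{3/4} sin(4·π·u)^2 du ÷ ∫_{0}^{1} sin(4·π·u)^2 du.
Using ∫ sin(4·π·u)^2 du = u/2 - sin(4·π·u)·cos(4·π·u)/(8·π), the numerator is √(3)/(32·π) + 1/12 and the denominator is 1/2.
The result is P = (√(3)/16 + π/6)/π.

P ≈ 0.201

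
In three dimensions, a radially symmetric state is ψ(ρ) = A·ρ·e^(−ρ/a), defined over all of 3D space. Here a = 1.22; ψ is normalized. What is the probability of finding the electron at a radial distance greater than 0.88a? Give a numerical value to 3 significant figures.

Integrate the radial probability density 4πρ²|ψ|² over ρ > 0.88a.
Normalization gives A² = 1/(3·π·a^5).
Substituting u = ρ/a, A², 4π and the length scale all cancel in the ratio: P = ∫_{0.88}^{∞} u^4·e^(-2·u) du / ∫_{0}^{∞} u^4·e^(-2·u) du.
Using ∫ u^4·e^(-2·u) du = -(u^4/2 + u^3 + 3·u^2/2 + 3·u/2 + 3/4)·e^(-2·u), the numerator is ≈ 0.72481 and the denominator is 3/4.
Taking the ratio yields P = 0.9664.

P ≈ 0.966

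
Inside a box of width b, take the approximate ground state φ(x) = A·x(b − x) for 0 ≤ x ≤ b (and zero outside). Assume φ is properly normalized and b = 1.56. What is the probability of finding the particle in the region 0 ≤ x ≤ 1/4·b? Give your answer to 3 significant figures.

|φ|² is the probability density, so P = ∫_{0}^{1/4·b} |φ|² dx.
With A² fixed by ∫|φ|² = 1, i.e. A² = (b^5/30)^(−1), substitute and integrate.
Substituting u = x/b, A² and the length scale cancel in the ratio: P = ∫_{0}^{1/4} u^2·(1 - u)^2 du / ∫_{0}^{1} u^2·(1 - u)^2 du.
With ∫ u^2·(1 - u)^2 du = u^3·(6·u^2 - 15·u + 10)/30 + C, the region integral is ≈ 0.0034505 and the full one is 1/30.
This works out to P = 53/512.

P ≈ 0.104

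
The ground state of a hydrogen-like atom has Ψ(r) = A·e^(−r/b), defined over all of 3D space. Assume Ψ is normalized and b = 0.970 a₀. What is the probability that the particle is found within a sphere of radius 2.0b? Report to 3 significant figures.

P = ∫ |Ψ|² 4πr² dr over r ≤ 2.0b.
The full normalization integral is A²·[π·b^3] = 1, fixing A².
In terms of u = r/b (A², 4π and the length scale all cancel between numerator and denominator), P = [∫_{0}^{2.0} u^2·e^(-2·u) du] / [∫_{0}^{∞} u^2·e^(-2·u) du].
An antiderivative of u^2·e^(-2·u) is -(2·u^2 + 2·u + 1)·e^(-2·u)/4; evaluating from 0 to 2.0 gives 1/4 - 13·e^(-4)/4, while the full integral is 1/4.
Taking the ratio yields P = 0.7619.

P ≈ 0.762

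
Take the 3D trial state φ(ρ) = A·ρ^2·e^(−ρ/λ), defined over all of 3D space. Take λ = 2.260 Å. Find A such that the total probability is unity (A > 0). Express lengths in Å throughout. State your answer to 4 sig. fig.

A ≈ 0.006854 Å^(-7/2)

We need A² ∫|f|² 4πρ² dρ = 1, taking the integral from 0 to ∞.
The angular integral contributes 4π, leaving ∫₀^∞ ρ²|φ|² dρ.
Carrying out the integral gives A² · 45·π·λ^7/2.
Hence A² = 1/[45·π·λ^7/2].
Plugging in λ = 2.260 yields A = 0.0068542.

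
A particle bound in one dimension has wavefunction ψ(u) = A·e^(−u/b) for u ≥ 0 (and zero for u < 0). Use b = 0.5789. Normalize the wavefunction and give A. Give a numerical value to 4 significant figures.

Require ∫ |ψ|² du = 1 over the whole domain.
Carrying out the integral gives A² · b/2.
Substituting b = 0.5789 gives A² = 3.4548, so A = 1.8587.

A ≈ 1.859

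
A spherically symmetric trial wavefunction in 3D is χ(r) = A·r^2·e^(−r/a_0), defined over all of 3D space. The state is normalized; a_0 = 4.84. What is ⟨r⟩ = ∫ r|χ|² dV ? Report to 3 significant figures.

By definition ⟨r⟩ = ∫ r |χ(r)|² 4πr² dr.
Since the A² factors cancel between numerator and denominator, ⟨r⟩ = 7·a_0/2.
With a_0 = 4.84, ⟨r⟩ = 16.94.

⟨r⟩ ≈ 16.9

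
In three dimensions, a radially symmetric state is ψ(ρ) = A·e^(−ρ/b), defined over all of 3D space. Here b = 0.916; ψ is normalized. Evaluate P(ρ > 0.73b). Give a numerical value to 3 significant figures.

Integrate the radial probability density 4πρ²|ψ|² over ρ > 0.73b.
The full normalization integral is A²·[π·b^3] = 1, fixing A².
Substituting u = ρ/b, A², 4π and the length scale all cancel in the ratio: P = ∫_{0.73}^{∞} u^2·e^(-2·u) du / ∫_{0}^{∞} u^2·e^(-2·u) du.
With ∫ u^2·e^(-2·u) du = -(2·u^2 + 2·u + 1)·e^(-2·u)/4 + C, the region integral is ≈ 0.20470 and the full one is 1/4.
Taking the ratio yields P = 0.8188.

P ≈ 0.819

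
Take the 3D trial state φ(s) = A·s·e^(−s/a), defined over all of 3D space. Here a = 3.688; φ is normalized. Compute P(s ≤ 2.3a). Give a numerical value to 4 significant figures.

Integrate the radial probability density 4πs²|φ|² over s ≤ 2.3a.
The full normalization integral is A²·[3·π·a^5] = 1, fixing A².
Let u = s/a; then A², 4π and the length scale all cancel, so P = ∫_{0}^{2.3} u^4·e^(-2·u) du ÷ ∫_{0}^{∞} u^4·e^(-2·u) du.
An antiderivative of u^4·e^(-2·u) is -(u^4/2 + u^3 + 3·u^2/2 + 3·u/2 + 3/4)·e^(-2·u); evaluating from 0 to 2.3 gives ≈ 0.365074, while the full integral is 3/4.
This evaluates to P = 0.48677.

P ≈ 0.4868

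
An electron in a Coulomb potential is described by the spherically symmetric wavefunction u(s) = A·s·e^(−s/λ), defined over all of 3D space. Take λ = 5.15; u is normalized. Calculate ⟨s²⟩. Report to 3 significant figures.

⟨s^2⟩ ≈ 199

By definition ⟨s²⟩ = ∫ s^2 |u(s)|² 4πs² ds.
The ratio of the moment integral to the normalization integral gives ⟨s²⟩ = 15·λ^2/2.
With λ = 5.15, ⟨s^2⟩ = 198.9.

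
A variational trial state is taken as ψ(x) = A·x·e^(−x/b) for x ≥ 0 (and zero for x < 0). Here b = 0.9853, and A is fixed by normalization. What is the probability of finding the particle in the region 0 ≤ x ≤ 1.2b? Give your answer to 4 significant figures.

P ≈ 0.4303

P = ∫_{0}^{1.2b} |ψ(x)|² dx.
Since A² = 1/(b^3/4), this is the region integral divided by the full normalization integral.
In terms of u = x/b (A² and the length scale cancel between numerator and denominator), P = [∫_{0}^{1.2} u^2·e^(-2·u) du] / [∫_{0}^{∞} u^2·e^(-2·u) du].
Using ∫ u^2·e^(-2·u) du = -(2·u^2 + 2·u + 1)·e^(-2·u)/4, the numerator is 1/4 - 157·e^(-12/5)/100 and the denominator is 1/4.
Taking the ratio, P = 0.43029.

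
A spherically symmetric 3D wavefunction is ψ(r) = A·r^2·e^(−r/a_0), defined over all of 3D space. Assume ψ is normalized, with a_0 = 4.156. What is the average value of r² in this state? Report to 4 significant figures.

The expectation value is the |ψ|²-weighted average of r^2: ∫ r^2|ψ|² 4πr² dr.
Since the A² factors cancel between numerator and denominator, ⟨r²⟩ = 14·a_0^2.
With a_0 = 4.156, ⟨r^2⟩ = 241.81.

⟨r^2⟩ ≈ 241.8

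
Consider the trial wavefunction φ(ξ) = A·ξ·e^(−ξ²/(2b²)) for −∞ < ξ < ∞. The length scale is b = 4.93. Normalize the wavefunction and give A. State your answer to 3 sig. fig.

A ≈ 0.0970

Normalization requires ∫|φ|² dξ = 1, integrated from −∞ to ∞.
With φ = A·ξ·e^(−ξ²/(2b²)), the integral evaluates to A²·[√(π)·b^3/2].
Substituting b = 4.93 gives A² = 0.009417, so A = 0.09704.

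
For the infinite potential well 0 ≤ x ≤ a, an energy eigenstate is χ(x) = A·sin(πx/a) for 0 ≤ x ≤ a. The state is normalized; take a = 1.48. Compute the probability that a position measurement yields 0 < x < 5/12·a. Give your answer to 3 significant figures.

The probability is P = ∫ |χ|² dx over [0, 5/12·a].
Since A² = 1/(a/2), this is the region integral divided by the full normalization integral.
Let u = x/a; then A² and the length scale cancel, so P = ∫_{0}^{5/12} sin(π·u)^2 du ÷ ∫_{0}^{1} sin(π·u)^2 du.
With ∫ sin(π·u)^2 du = u/2 - sin(2·π·u)/(4·π) + C, the region integral is 5/24 - 1/(8·π) and the full one is 1/2.
This works out to P = (-3 + 5·π)/(12·π).

P ≈ 0.337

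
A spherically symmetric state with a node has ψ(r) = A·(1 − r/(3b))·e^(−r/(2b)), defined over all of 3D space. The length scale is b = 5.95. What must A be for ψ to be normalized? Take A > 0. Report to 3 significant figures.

A ≈ 0.0238

The normalization condition is ∫|ψ|² 4πr² dr = 1 from 0 to ∞.
The angular integral contributes 4π, leaving ∫₀^∞ r²|ψ|² dr.
∫|ψ|² 4πr² dr = A²·(8·π·b^3/3).
Hence A² = 1/[8·π·b^3/3].
Plugging in b = 5.95 yields A = 0.02380.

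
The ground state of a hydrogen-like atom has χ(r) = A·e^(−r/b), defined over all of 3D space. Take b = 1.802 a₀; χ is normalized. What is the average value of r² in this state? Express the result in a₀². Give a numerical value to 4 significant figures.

⟨r^2⟩ ≈ 9.742 a₀^2

The expectation value is the |χ|²-weighted average of r^2: ∫ r^2|χ|² 4πr² dr.
The ratio of the moment integral to the normalization integral gives ⟨r²⟩ = 3·b^2.
With b = 1.802, ⟨r^2⟩ = 9.7416.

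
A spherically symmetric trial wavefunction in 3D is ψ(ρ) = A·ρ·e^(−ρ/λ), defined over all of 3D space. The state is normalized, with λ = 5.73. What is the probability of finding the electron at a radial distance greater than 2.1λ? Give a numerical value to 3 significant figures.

Integrate the radial probability density 4πρ²|ψ|² over ρ > 2.1λ.
A² is fixed by ∫₀^∞ 4πρ²|ψ|² dρ = 1, i.e. A² = (3·π·λ^5)^(−1).
Substituting u = ρ/λ, A², 4π and the length scale all cancel in the ratio: P = ∫_{2.1}^{∞} u^4·e^(-2·u) du / ∫_{0}^{∞} u^4·e^(-2·u) du.
Using ∫ u^4·e^(-2·u) du = -(u^4/2 + u^3 + 3·u^2/2 + 3·u/2 + 3/4)·e^(-2·u), the numerator is ≈ 0.44237 and the denominator is 3/4.
The region integral divided by the full integral gives P = 0.5898.

P ≈ 0.590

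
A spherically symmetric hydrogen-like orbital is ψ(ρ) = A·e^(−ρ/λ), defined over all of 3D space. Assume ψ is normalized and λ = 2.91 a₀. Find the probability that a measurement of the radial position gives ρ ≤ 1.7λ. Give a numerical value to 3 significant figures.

P ≈ 0.660

Integrate the radial probability density 4πρ²|ψ|² over ρ ≤ 1.7λ.
The full normalization integral is A²·[π·λ^3] = 1, fixing A².
In terms of u = ρ/λ (A², 4π and the length scale all cancel between numerator and denominator), P = [∫_{0}^{1.7} u^2·e^(-2·u) du] / [∫_{0}^{∞} u^2·e^(-2·u) du].
Using ∫ u^2·e^(-2·u) du = -(2·u^2 + 2·u + 1)·e^(-2·u)/4, the numerator is 1/4 - 509·e^(-17/5)/200 and the denominator is 1/4.
This evaluates to P = 0.6603.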